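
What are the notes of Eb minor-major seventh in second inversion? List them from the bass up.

Bb, D, Eb, Gb

Spelling Eb minor-major seventh: Eb–Gb–Bb–D. In second inversion the fifth is bass, giving Bb, D, Eb, Gb from the bottom.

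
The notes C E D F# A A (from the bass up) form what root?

C, E, D, F#, A are the tones of a D dominant ninth chord (D–F#–A–C–E), making D the root.

D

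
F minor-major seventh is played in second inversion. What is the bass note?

The fifth of F minor-major seventh (F–Ab–C–E) is C; that is the bass in second inversion.

C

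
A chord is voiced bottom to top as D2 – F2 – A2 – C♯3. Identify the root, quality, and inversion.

The distinct note names are D, F, A, C#. Stacked in thirds they read D–F–A–C#, which is a minor-major seventh chord on D.
D is the root of D minor-major seventh; root in the bass means root position (figured bass 7).

D minor-major seventh, root position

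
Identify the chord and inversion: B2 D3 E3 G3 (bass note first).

The pitch classes B, D, E, G arrange in thirds as E–G–B–D: an E minor seventh chord.
With the fifth (B) in the bass, the chord is in second inversion (figured bass 4/3).

E minor seventh, second inversion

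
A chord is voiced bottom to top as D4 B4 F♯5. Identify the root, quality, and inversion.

B minor, first inversion

Reducing to letter names: D, B, F#. These stack in thirds as B–D–F# — a B minor triad.
The lowest note is D, the third of the chord, so this is first inversion (figured bass 6).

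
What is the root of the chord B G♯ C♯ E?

C#

Reordering B, G#, C#, E into stacked thirds gives C#–E–G#–B; the bottom of that stack, C#, is the root.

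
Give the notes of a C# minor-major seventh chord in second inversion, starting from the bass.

G#, B#, C#, E

C# minor-major seventh is C#–E–G#–B#. Second inversion puts the fifth (G#) in the bass, with the remaining tones above: G#, B#, C#, E.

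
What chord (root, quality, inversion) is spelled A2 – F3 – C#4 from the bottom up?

F augmented, first inversion

The distinct note names are A, F, C#. Stacked in thirds they read F–A–C#, which is an augmented triad on F.
A is the third of F augmented; third in the bass means first inversion (figured bass 6).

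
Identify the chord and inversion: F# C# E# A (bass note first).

F# minor-major seventh, root position

The pitch classes F#, C#, E#, A arrange in thirds as F#–A–C#–E#: an F# minor-major seventh chord.
The lowest note is F#, the root of the chord, so this is root position (figured bass 7).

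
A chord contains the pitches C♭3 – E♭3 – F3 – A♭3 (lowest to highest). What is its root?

F

Cb, Eb, F, Ab are the tones of an F half-diminished seventh chord (F–Ab–Cb–Eb), making F the root.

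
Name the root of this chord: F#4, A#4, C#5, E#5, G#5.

Reordering F#, A#, C#, E#, G# into stacked thirds gives F#–A#–C#–E#–G#; the bottom of that stack, F#, is the root.

F#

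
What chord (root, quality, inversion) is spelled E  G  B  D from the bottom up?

Reducing to letter names: E, G, B, D. These stack in thirds as E–G–B–D — an E minor seventh chord.
The lowest note is E, the root of the chord, so this is root position (figured bass 7).

E minor seventh, root position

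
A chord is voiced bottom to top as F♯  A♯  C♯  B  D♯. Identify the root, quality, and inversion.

B major ninth, second inversion

The distinct note names are F#, A#, C#, B, D#. Stacked in thirds they read B–D#–F#–A#–C#, which is a major ninth chord on B.
The lowest note is F#, the fifth of the chord, so this is second inversion.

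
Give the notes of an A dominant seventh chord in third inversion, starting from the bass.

Spelling A dominant seventh: A–C#–E–G. In third inversion the seventh is bass, giving G, A, C#, E from the bottom.

G, A, C#, E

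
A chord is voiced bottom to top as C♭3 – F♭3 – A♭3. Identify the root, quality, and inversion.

The distinct note names are Cb, Fb, Ab. Stacked in thirds they read Fb–Ab–Cb, which is a major triad on Fb.
With the fifth (Cb) in the bass, the chord is in second inversion (figured bass 6/4).

Fb major, second inversion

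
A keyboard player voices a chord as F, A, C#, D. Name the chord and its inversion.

The pitch classes F, A, C#, D arrange in thirds as D–F–A–C#: a D minor-major seventh chord.
F is the third of D minor-major seventh; third in the bass means first inversion (figured bass 6/5).

D minor-major seventh, first inversion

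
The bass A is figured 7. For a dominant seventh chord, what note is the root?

A

The figures 7 mean the root of the chord is in the bass. If A is the root of a dominant seventh chord, the root is A (chord tones A–C#–E–G).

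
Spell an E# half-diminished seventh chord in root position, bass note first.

Spelling E# half-diminished seventh: E#–G#–B–D#. In root position the root is bass, giving E#, G#, B, D# from the bottom.

E#, G#, B, D#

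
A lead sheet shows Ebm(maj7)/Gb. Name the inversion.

Ebm(maj7)/Gb means Eb minor-major seventh with Gb in the bass. Gb is the third of Eb minor-major seventh (Eb–Gb–Bb–D), so this is first inversion.

first inversion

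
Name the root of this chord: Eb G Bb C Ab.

Ab

Reordering Eb, G, Bb, C, Ab into stacked thirds gives Ab–C–Eb–G–Bb; the bottom of that stack, Ab, is the root.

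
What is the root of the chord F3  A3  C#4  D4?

F, A, C#, D are the tones of a D minor-major seventh chord (D–F–A–C#), making D the root.

D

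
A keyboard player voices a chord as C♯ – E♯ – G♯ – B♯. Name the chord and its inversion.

C# major seventh, root position

The distinct note names are C#, E#, G#, B#. Stacked in thirds they read C#–E#–G#–B#, which is a major seventh chord on C#.
With the root (C#) in the bass, the chord is in root position (figured bass 7).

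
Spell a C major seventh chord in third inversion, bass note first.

B, C, E, G

The chord tones are C–E–G–B. With the seventh (B) lowest for third inversion: B, C, E, G.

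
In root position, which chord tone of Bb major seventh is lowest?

Bb

In root position the root is lowest. For Bb major seventh (Bb–D–F–A) that is Bb.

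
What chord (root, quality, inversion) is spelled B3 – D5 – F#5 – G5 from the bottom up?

G major seventh, first inversion

Reducing to letter names: B, D, F#, G. These stack in thirds as G–B–D–F# — a G major seventh chord.
The lowest note is B, the third of the chord, so this is first inversion (figured bass 6/5).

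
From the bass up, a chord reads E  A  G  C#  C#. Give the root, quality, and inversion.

A dominant seventh, second inversion

The pitch classes E, A, G, C# arrange in thirds as A–C#–E–G: an A dominant seventh chord.
With the fifth (E) in the bass, the chord is in second inversion (figured bass 4/3).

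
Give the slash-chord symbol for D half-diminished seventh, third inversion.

Third inversion of D half-diminished seventh has the seventh (C) in the bass. As a slash chord: Dø7/C.

Dø7/C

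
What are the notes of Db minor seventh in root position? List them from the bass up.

Spelling Db minor seventh: Db–Fb–Ab–Cb. In root position the root is bass, giving Db, Fb, Ab, Cb from the bottom.

Db, Fb, Ab, Cb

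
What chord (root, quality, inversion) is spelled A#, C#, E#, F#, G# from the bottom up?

Reducing to letter names: A#, C#, E#, F#, G#. These stack in thirds as F#–A#–C#–E#–G# — an F# major ninth chord.
A# is the third of F# major ninth; third in the bass means first inversion.

F# major ninth, first inversion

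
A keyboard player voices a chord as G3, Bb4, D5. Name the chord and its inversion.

Reducing to letter names: G, Bb, D. These stack in thirds as G–Bb–D — a G minor triad.
The lowest note is G, the root of the chord, so this is root position (figured bass 5/3).

G minor, root position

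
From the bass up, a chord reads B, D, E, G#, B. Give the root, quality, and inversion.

Reducing to letter names: B, D, E, G#. These stack in thirds as E–G#–B–D — an E dominant seventh chord.
The lowest note is B, the fifth of the chord, so this is second inversion (figured bass 4/3).

E dominant seventh, second inversion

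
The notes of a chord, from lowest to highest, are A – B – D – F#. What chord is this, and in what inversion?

The distinct note names are A, B, D, F#. Stacked in thirds they read B–D–F#–A, which is a minor seventh chord on B.
The lowest note is A, the seventh of the chord, so this is third inversion (figured bass 4/2).

B minor seventh, third inversion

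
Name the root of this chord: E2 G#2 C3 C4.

The distinct letter names are E, G#, C. Arranged as a stack of thirds they read C–E–G#, so C is the root (a C augmented triad).

C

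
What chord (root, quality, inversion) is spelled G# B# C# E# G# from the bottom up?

C# major seventh, second inversion

Reducing to letter names: G#, B#, C#, E#. These stack in thirds as C#–E#–G#–B# — a C# major seventh chord.
With the fifth (G#) in the bass, the chord is in second inversion (figured bass 4/3).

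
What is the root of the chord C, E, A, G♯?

The distinct letter names are C, E, A, G#. Arranged as a stack of thirds they read A–C–E–G#, so A is the root (an A minor-major seventh chord).

A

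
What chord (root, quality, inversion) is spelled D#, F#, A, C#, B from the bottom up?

B dominant ninth, first inversion

The distinct note names are D#, F#, A, C#, B. Stacked in thirds they read B–D#–F#–A–C#, which is a dominant ninth chord on B.
With the third (D#) in the bass, the chord is in first inversion.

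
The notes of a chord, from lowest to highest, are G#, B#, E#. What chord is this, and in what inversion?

E# minor, first inversion

The pitch classes G#, B#, E# arrange in thirds as E#–G#–B#: an E# minor triad.
With the third (G#) in the bass, the chord is in first inversion (figured bass 6).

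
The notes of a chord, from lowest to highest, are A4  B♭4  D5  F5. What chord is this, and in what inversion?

The distinct note names are A, Bb, D, F. Stacked in thirds they read Bb–D–F–A, which is a major seventh chord on Bb.
A is the seventh of Bb major seventh; seventh in the bass means third inversion (figured bass 4/2).

Bb major seventh, third inversion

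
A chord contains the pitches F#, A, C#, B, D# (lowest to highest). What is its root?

B

Reordering F#, A, C#, B, D# into stacked thirds gives B–D#–F#–A–C#; the bottom of that stack, B, is the root.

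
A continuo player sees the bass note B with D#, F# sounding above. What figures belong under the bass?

5/3

The notes B, D#, F# stack in thirds as B–D#–F# — a B major triad. The bass B is the root, so this is root position: figured 5/3.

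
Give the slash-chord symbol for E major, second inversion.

Emaj/B

Second inversion of E major has the fifth (B) in the bass. As a slash chord: Emaj/B.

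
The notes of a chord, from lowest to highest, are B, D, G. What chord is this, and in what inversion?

G major, first inversion

Reducing to letter names: B, D, G. These stack in thirds as G–B–D — a G major triad.
The lowest note is B, the third of the chord, so this is first inversion (figured bass 6).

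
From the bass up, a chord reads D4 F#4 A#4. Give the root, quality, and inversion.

The distinct note names are D, F#, A#. Stacked in thirds they read D–F#–A#, which is an augmented triad on D.
With the root (D) in the bass, the chord is in root position (figured bass 5/3).

D augmented, root position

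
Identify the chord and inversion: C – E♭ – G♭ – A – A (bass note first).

The pitch classes C, Eb, Gb, A arrange in thirds as A–C–Eb–Gb: an A diminished seventh chord.
C is the third of A diminished seventh; third in the bass means first inversion (figured bass 6/5).

A diminished seventh, first inversion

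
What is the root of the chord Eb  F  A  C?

Reordering Eb, F, A, C into stacked thirds gives F–A–C–Eb; the bottom of that stack, F, is the root.

F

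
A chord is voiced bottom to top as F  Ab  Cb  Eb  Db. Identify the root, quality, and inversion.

Db dominant ninth, first inversion

Reducing to letter names: F, Ab, Cb, Eb, Db. These stack in thirds as Db–F–Ab–Cb–Eb — a Db dominant ninth chord.
The lowest note is F, the third of the chord, so this is first inversion.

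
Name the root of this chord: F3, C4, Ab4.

Reordering F, C, Ab into stacked thirds gives F–Ab–C; the bottom of that stack, F, is the root.

F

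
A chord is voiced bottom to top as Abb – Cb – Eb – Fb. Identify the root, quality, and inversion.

Reducing to letter names: Abb, Cb, Eb, Fb. These stack in thirds as Fb–Abb–Cb–Eb — an Fb minor-major seventh chord.
Abb is the third of Fb minor-major seventh; third in the bass means first inversion (figured bass 6/5).

Fb minor-major seventh, first inversion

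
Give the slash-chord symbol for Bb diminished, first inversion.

Bbdim/Db

First inversion of Bb diminished has the third (Db) in the bass. As a slash chord: Bbdim/Db.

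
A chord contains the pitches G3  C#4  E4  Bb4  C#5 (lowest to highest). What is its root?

The distinct letter names are G, C#, E, Bb. Arranged as a stack of thirds they read C#–E–G–Bb, so C# is the root (a C# diminished seventh chord).

C#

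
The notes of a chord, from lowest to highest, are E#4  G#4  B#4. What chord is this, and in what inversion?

E# minor, root position

Reducing to letter names: E#, G#, B#. These stack in thirds as E#–G#–B# — an E# minor triad.
With the root (E#) in the bass, the chord is in root position (figured bass 5/3).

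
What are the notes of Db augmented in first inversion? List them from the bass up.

F, A, Db

The chord tones are Db–F–A. With the third (F) lowest for first inversion: F, A, Db.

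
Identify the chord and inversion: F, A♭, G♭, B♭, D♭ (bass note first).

Reducing to letter names: F, Ab, Gb, Bb, Db. These stack in thirds as Gb–Bb–Db–F–Ab — a Gb major ninth chord.
The lowest note is F, the seventh of the chord, so this is third inversion.

Gb major ninth, third inversion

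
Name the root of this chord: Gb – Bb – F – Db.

The distinct letter names are Gb, Bb, F, Db. Arranged as a stack of thirds they read Gb–Bb–Db–F, so Gb is the root (a Gb major seventh chord).

Gb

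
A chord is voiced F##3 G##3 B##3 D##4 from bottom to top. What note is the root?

G##

The distinct letter names are F##, G##, B##, D##. Arranged as a stack of thirds they read G##–B##–D##–F##, so G## is the root (a G## dominant seventh chord).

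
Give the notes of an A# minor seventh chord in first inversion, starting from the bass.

C#, E#, G#, A#

Spelling A# minor seventh: A#–C#–E#–G#. In first inversion the third is bass, giving C#, E#, G#, A# from the bottom.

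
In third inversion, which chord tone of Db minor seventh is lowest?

The seventh of Db minor seventh (Db–Fb–Ab–Cb) is Cb; that is the bass in third inversion.

Cb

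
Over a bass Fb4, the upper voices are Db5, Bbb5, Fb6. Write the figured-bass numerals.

6/4

The notes Fb, Db, Bbb stack in thirds as Bbb–Db–Fb — a Bbb major triad. The bass Fb is the fifth, so this is second inversion: figured 6/4.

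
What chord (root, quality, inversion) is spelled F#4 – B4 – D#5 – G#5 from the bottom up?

G# minor seventh, third inversion

The distinct note names are F#, B, D#, G#. Stacked in thirds they read G#–B–D#–F#, which is a minor seventh chord on G#.
F# is the seventh of G# minor seventh; seventh in the bass means third inversion (figured bass 4/2).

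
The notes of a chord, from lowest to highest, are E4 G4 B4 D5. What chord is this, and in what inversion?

The pitch classes E, G, B, D arrange in thirds as E–G–B–D: an E minor seventh chord.
With the root (E) in the bass, the chord is in root position (figured bass 7).

E minor seventh, root position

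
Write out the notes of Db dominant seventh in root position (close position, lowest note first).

Db dominant seventh is Db–F–Ab–Cb. Root position puts the root (Db) in the bass, with the remaining tones above: Db, F, Ab, Cb.

Db, F, Ab, Cb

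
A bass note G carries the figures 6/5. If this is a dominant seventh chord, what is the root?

The figures 6/5 mean the third of the chord is in the bass. If G is the third of a dominant seventh chord, the root is Eb (chord tones Eb–G–Bb–Db).

Eb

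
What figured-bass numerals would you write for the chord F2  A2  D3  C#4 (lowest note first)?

The notes F, A, D, C# stack in thirds as D–F–A–C# — a D minor-major seventh chord. The bass F is the third, so this is first inversion: figured 6/5.

6/5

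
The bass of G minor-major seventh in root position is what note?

The root of G minor-major seventh (G–Bb–D–F#) is G; that is the bass in root position.

G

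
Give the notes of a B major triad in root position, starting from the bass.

B, D#, F#

B major is B–D#–F#. Root position puts the root (B) in the bass, with the remaining tones above: B, D#, F#.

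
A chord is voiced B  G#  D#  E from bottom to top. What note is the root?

B, G#, D#, E are the tones of an E major seventh chord (E–G#–B–D#), making E the root.

E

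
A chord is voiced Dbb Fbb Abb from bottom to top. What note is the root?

The distinct letter names are Dbb, Fbb, Abb. Arranged as a stack of thirds they read Dbb–Fbb–Abb, so Dbb is the root (a Dbb minor triad).

Dbb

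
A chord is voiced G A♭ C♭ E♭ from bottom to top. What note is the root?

The distinct letter names are G, Ab, Cb, Eb. Arranged as a stack of thirds they read Ab–Cb–Eb–G, so Ab is the root (an Ab minor-major seventh chord).

Ab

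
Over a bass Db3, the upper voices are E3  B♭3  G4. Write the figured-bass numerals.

The notes Db, E, Bb, G stack in thirds as E–G–Bb–Db — an E diminished seventh chord. The bass Db is the seventh, so this is third inversion: figured 4/2.

4/2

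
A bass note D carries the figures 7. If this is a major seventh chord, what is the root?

D

The figures 7 mean the root of the chord is in the bass. If D is the root of a major seventh chord, the root is D (chord tones D–F#–A–C#).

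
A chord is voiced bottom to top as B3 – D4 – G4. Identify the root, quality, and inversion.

The pitch classes B, D, G arrange in thirds as G–B–D: a G major triad.
B is the third of G major; third in the bass means first inversion (figured bass 6).

G major, first inversion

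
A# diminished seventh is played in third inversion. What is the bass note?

The seventh of A# diminished seventh (A#–C#–E–G) is G; that is the bass in third inversion.

G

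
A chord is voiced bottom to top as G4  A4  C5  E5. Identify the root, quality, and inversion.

Reducing to letter names: G, A, C, E. These stack in thirds as A–C–E–G — an A minor seventh chord.
The lowest note is G, the seventh of the chord, so this is third inversion (figured bass 4/2).

A minor seventh, third inversion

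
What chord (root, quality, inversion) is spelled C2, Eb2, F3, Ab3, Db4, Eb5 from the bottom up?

Db major ninth, third inversion

The pitch classes C, Eb, F, Ab, Db arrange in thirds as Db–F–Ab–C–Eb: a Db major ninth chord.
C is the seventh of Db major ninth; seventh in the bass means third inversion.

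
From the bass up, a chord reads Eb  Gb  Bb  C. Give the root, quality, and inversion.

Reducing to letter names: Eb, Gb, Bb, C. These stack in thirds as C–Eb–Gb–Bb — a C half-diminished seventh chord.
With the third (Eb) in the bass, the chord is in first inversion (figured bass 6/5).

C half-diminished seventh, first inversion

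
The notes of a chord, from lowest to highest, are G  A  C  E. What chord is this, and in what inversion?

A minor seventh, third inversion

The pitch classes G, A, C, E arrange in thirds as A–C–E–G: an A minor seventh chord.
With the seventh (G) in the bass, the chord is in third inversion (figured bass 4/2).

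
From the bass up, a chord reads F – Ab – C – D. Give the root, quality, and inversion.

The pitch classes F, Ab, C, D arrange in thirds as D–F–Ab–C: a D half-diminished seventh chord.
With the third (F) in the bass, the chord is in first inversion (figured bass 6/5).

D half-diminished seventh, first inversion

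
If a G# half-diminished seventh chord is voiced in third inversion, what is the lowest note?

F#

In third inversion the seventh is lowest. For G# half-diminished seventh (G#–B–D–F#) that is F#.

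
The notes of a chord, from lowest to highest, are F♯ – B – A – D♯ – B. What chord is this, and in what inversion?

B dominant seventh, second inversion

The pitch classes F#, B, A, D# arrange in thirds as B–D#–F#–A: a B dominant seventh chord.
With the fifth (F#) in the bass, the chord is in second inversion (figured bass 4/3).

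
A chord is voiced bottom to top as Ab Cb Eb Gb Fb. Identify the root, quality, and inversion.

The distinct note names are Ab, Cb, Eb, Gb, Fb. Stacked in thirds they read Fb–Ab–Cb–Eb–Gb, which is a major ninth chord on Fb.
The lowest note is Ab, the third of the chord, so this is first inversion.

Fb major ninth, first inversion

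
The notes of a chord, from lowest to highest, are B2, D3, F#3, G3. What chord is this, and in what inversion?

The distinct note names are B, D, F#, G. Stacked in thirds they read G–B–D–F#, which is a major seventh chord on G.
With the third (B) in the bass, the chord is in first inversion (figured bass 6/5).

G major seventh, first inversion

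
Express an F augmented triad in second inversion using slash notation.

Faug/C#

Second inversion of F augmented has the fifth (C#) in the bass. As a slash chord: Faug/C#.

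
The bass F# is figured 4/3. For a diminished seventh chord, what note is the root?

The figures 4/3 mean the fifth of the chord is in the bass. If F# is the fifth of a diminished seventh chord, the root is B# (chord tones B#–D#–F#–A).

B#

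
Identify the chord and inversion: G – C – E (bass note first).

The pitch classes G, C, E arrange in thirds as C–E–G: a C major triad.
The lowest note is G, the fifth of the chord, so this is second inversion (figured bass 6/4).

C major, second inversion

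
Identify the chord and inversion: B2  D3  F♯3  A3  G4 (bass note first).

The distinct note names are B, D, F#, A, G. Stacked in thirds they read G–B–D–F#–A, which is a major ninth chord on G.
The lowest note is B, the third of the chord, so this is first inversion.

G major ninth, first inversion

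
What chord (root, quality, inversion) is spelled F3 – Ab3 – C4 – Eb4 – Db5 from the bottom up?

The distinct note names are F, Ab, C, Eb, Db. Stacked in thirds they read Db–F–Ab–C–Eb, which is a major ninth chord on Db.
With the third (F) in the bass, the chord is in first inversion.

Db major ninth, first inversion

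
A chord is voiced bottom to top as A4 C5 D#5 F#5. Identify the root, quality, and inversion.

Reducing to letter names: A, C, D#, F#. These stack in thirds as D#–F#–A–C — a D# diminished seventh chord.
With the fifth (A) in the bass, the chord is in second inversion (figured bass 4/3).

D# diminished seventh, second inversion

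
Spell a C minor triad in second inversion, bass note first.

G, C, Eb

The chord tones are C–Eb–G. With the fifth (G) lowest for second inversion: G, C, Eb.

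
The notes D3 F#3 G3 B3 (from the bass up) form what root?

Reordering D, F#, G, B into stacked thirds gives G–B–D–F#; the bottom of that stack, G, is the root.

G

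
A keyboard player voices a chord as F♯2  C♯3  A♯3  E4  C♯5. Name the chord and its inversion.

The distinct note names are F#, C#, A#, E. Stacked in thirds they read F#–A#–C#–E, which is a dominant seventh chord on F#.
With the root (F#) in the bass, the chord is in root position (figured bass 7).

F# dominant seventh, root position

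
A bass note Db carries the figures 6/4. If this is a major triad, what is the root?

The figures 6/4 mean the fifth of the chord is in the bass. If Db is the fifth of a major triad, the root is Gb (chord tones Gb–Bb–Db).

Gb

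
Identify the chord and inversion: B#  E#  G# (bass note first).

E# minor, second inversion

The distinct note names are B#, E#, G#. Stacked in thirds they read E#–G#–B#, which is a minor triad on E#.
With the fifth (B#) in the bass, the chord is in second inversion (figured bass 6/4).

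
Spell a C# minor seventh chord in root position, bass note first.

C#, E, G#, B

Spelling C# minor seventh: C#–E–G#–B. In root position the root is bass, giving C#, E, G#, B from the bottom.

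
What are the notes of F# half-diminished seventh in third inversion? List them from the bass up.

E, F#, A, C

F# half-diminished seventh is F#–A–C–E. Third inversion puts the seventh (E) in the bass, with the remaining tones above: E, F#, A, C.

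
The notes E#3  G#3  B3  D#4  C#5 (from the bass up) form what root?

E#, G#, B, D#, C# are the tones of a C# dominant ninth chord (C#–E#–G#–B–D#), making C# the root.

C#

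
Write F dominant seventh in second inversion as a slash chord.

Second inversion of F dominant seventh has the fifth (C) in the bass. As a slash chord: F7/C.

F7/C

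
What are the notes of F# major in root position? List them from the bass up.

The chord tones are F#–A#–C#. With the root (F#) lowest for root position: F#, A#, C#.

F#, A#, C#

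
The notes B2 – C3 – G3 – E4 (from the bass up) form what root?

C

B, C, G, E are the tones of a C major seventh chord (C–E–G–B), making C the root.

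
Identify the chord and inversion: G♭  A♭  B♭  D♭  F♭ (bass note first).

Gb dominant ninth, root position

Reducing to letter names: Gb, Ab, Bb, Db, Fb. These stack in thirds as Gb–Bb–Db–Fb–Ab — a Gb dominant ninth chord.
Gb is the root of Gb dominant ninth; root in the bass means root position.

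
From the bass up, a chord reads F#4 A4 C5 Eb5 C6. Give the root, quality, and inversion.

F# diminished seventh, root position

Reducing to letter names: F#, A, C, Eb. These stack in thirds as F#–A–C–Eb — an F# diminished seventh chord.
The lowest note is F#, the root of the chord, so this is root position (figured bass 7).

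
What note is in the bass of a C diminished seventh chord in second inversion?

Gb

The fifth of C diminished seventh (C–Eb–Gb–Bbb) is Gb; that is the bass in second inversion.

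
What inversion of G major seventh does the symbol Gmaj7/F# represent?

Gmaj7/F# means G major seventh with F# in the bass. F# is the seventh of G major seventh (G–B–D–F#), so this is third inversion.

third inversion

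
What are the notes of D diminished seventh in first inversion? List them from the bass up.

F, Ab, Cb, D

The chord tones are D–F–Ab–Cb. With the third (F) lowest for first inversion: F, Ab, Cb, D.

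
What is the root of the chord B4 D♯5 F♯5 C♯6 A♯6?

B, D#, F#, C#, A# are the tones of a B major ninth chord (B–D#–F#–A#–C#), making B the root.

B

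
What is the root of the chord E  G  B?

Reordering E, G, B into stacked thirds gives E–G–B; the bottom of that stack, E, is the root.

E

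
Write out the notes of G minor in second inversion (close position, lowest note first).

D, G, Bb

G minor is G–Bb–D. Second inversion puts the fifth (D) in the bass, with the remaining tones above: D, G, Bb.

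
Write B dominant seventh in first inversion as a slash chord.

First inversion of B dominant seventh has the third (D#) in the bass. As a slash chord: B7/D#.

B7/D#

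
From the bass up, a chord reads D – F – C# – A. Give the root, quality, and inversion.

D minor-major seventh, root position

Reducing to letter names: D, F, C#, A. These stack in thirds as D–F–A–C# — a D minor-major seventh chord.
D is the root of D minor-major seventh; root in the bass means root position (figured bass 7).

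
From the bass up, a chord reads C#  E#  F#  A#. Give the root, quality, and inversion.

The pitch classes C#, E#, F#, A# arrange in thirds as F#–A#–C#–E#: an F# major seventh chord.
The lowest note is C#, the fifth of the chord, so this is second inversion (figured bass 4/3).

F# major seventh, second inversion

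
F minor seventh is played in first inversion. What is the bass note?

Ab

The third of F minor seventh (F–Ab–C–Eb) is Ab; that is the bass in first inversion.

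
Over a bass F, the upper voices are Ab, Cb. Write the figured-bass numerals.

5/3

The notes F, Ab, Cb stack in thirds as F–Ab–Cb — an F diminished triad. The bass F is the root, so this is root position: figured 5/3.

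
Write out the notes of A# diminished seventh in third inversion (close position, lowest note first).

Spelling A# diminished seventh: A#–C#–E–G. In third inversion the seventh is bass, giving G, A#, C#, E from the bottom.

G, A#, C#, E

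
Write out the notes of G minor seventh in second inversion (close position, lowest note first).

D, F, G, Bb

Spelling G minor seventh: G–Bb–D–F. In second inversion the fifth is bass, giving D, F, G, Bb from the bottom.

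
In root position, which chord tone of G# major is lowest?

In root position the root is lowest. For G# major (G#–B#–D#) that is G#.

G#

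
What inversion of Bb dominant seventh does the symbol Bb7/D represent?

first inversion

Bb7/D means Bb dominant seventh with D in the bass. D is the third of Bb dominant seventh (Bb–D–F–Ab), so this is first inversion.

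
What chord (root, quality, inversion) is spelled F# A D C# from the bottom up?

The pitch classes F#, A, D, C# arrange in thirds as D–F#–A–C#: a D major seventh chord.
With the third (F#) in the bass, the chord is in first inversion (figured bass 6/5).

D major seventh, first inversion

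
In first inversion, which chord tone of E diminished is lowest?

E diminished is E–G–Bb. First inversion places the third in the bass: G.

G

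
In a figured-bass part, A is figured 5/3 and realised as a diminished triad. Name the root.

A

The figures 5/3 mean the root of the chord is in the bass. If A is the root of a diminished triad, the root is A (chord tones A–C–Eb).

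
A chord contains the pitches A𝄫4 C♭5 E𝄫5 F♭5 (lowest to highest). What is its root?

Reordering Abb, Cb, Ebb, Fb into stacked thirds gives Fb–Abb–Cb–Ebb; the bottom of that stack, Fb, is the root.

Fb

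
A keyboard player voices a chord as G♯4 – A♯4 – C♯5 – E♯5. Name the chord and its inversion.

The pitch classes G#, A#, C#, E# arrange in thirds as A#–C#–E#–G#: an A# minor seventh chord.
The lowest note is G#, the seventh of the chord, so this is third inversion (figured bass 4/2).

A# minor seventh, third inversion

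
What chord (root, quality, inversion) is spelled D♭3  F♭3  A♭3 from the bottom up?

The distinct note names are Db, Fb, Ab. Stacked in thirds they read Db–Fb–Ab, which is a minor triad on Db.
With the root (Db) in the bass, the chord is in root position (figured bass 5/3).

Db minor, root position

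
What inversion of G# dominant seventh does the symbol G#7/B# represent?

first inversion

G#7/B# means G# dominant seventh with B# in the bass. B# is the third of G# dominant seventh (G#–B#–D#–F#), so this is first inversion.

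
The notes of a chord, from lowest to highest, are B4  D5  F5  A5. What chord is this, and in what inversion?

The pitch classes B, D, F, A arrange in thirds as B–D–F–A: a B half-diminished seventh chord.
B is the root of B half-diminished seventh; root in the bass means root position (figured bass 7).

B half-diminished seventh, root position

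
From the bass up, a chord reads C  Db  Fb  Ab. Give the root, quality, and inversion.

The pitch classes C, Db, Fb, Ab arrange in thirds as Db–Fb–Ab–C: a Db minor-major seventh chord.
With the seventh (C) in the bass, the chord is in third inversion (figured bass 4/2).

Db minor-major seventh, third inversion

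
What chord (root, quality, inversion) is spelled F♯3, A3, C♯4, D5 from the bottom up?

Reducing to letter names: F#, A, C#, D. These stack in thirds as D–F#–A–C# — a D major seventh chord.
With the third (F#) in the bass, the chord is in first inversion (figured bass 6/5).

D major seventh, first inversion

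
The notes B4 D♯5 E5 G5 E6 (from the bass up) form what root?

The distinct letter names are B, D#, E, G. Arranged as a stack of thirds they read E–G–B–D#, so E is the root (an E minor-major seventh chord).

E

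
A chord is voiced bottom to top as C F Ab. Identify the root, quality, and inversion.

F minor, second inversion

Reducing to letter names: C, F, Ab. These stack in thirds as F–Ab–C — an F minor triad.
C is the fifth of F minor; fifth in the bass means second inversion (figured bass 6/4).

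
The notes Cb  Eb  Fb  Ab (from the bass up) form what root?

Cb, Eb, Fb, Ab are the tones of an Fb major seventh chord (Fb–Ab–Cb–Eb), making Fb the root.

Fb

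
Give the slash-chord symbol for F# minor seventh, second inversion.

F#m7/C#

Second inversion of F# minor seventh has the fifth (C#) in the bass. As a slash chord: F#m7/C#.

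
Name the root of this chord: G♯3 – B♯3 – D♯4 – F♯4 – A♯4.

Reordering G#, B#, D#, F#, A# into stacked thirds gives G#–B#–D#–F#–A#; the bottom of that stack, G#, is the root.

G#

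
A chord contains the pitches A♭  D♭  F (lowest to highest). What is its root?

The distinct letter names are Ab, Db, F. Arranged as a stack of thirds they read Db–F–Ab, so Db is the root (a Db major triad).

Db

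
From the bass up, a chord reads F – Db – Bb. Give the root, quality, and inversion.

Reducing to letter names: F, Db, Bb. These stack in thirds as Bb–Db–F — a Bb minor triad.
With the fifth (F) in the bass, the chord is in second inversion (figured bass 6/4).

Bb minor, second inversion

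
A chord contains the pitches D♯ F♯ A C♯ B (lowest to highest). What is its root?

The distinct letter names are D#, F#, A, C#, B. Arranged as a stack of thirds they read B–D#–F#–A–C#, so B is the root (a B dominant ninth chord).

B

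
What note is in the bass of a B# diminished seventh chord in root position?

B#

In root position the root is lowest. For B# diminished seventh (B#–D#–F#–A) that is B#.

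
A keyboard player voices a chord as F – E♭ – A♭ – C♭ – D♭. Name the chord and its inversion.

The pitch classes F, Eb, Ab, Cb, Db arrange in thirds as Db–F–Ab–Cb–Eb: a Db dominant ninth chord.
The lowest note is F, the third of the chord, so this is first inversion.

Db dominant ninth, first inversion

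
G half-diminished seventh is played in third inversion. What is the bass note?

In third inversion the seventh is lowest. For G half-diminished seventh (G–Bb–Db–F) that is F.

F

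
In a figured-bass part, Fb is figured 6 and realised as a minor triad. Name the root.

The figures 6 mean the third of the chord is in the bass. If Fb is the third of a minor triad, the root is Db (chord tones Db–Fb–Ab).

Db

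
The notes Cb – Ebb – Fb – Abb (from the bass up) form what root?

Cb, Ebb, Fb, Abb are the tones of an Fb minor seventh chord (Fb–Abb–Cb–Ebb), making Fb the root.

Fb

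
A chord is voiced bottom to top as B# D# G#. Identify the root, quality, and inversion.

G# major, first inversion

Reducing to letter names: B#, D#, G#. These stack in thirds as G#–B#–D# — a G# major triad.
The lowest note is B#, the third of the chord, so this is first inversion (figured bass 6).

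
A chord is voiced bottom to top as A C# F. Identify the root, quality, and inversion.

Reducing to letter names: A, C#, F. These stack in thirds as F–A–C# — an F augmented triad.
With the third (A) in the bass, the chord is in first inversion (figured bass 6).

F augmented, first inversion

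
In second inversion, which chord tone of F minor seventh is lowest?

C

The fifth of F minor seventh (F–Ab–C–Eb) is C; that is the bass in second inversion.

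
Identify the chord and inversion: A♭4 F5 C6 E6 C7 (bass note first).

Reducing to letter names: Ab, F, C, E. These stack in thirds as F–Ab–C–E — an F minor-major seventh chord.
The lowest note is Ab, the third of the chord, so this is first inversion (figured bass 6/5).

F minor-major seventh, first inversion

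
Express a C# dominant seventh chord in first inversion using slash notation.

C#7/E#

First inversion of C# dominant seventh has the third (E#) in the bass. As a slash chord: C#7/E#.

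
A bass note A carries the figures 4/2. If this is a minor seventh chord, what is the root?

B

The figures 4/2 mean the seventh of the chord is in the bass. If A is the seventh of a minor seventh chord, the root is B (chord tones B–D–F#–A).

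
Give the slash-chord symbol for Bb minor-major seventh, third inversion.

Third inversion of Bb minor-major seventh has the seventh (A) in the bass. As a slash chord: Bbm(maj7)/A.

Bbm(maj7)/A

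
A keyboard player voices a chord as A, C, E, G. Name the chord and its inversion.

A minor seventh, root position

The distinct note names are A, C, E, G. Stacked in thirds they read A–C–E–G, which is a minor seventh chord on A.
With the root (A) in the bass, the chord is in root position (figured bass 7).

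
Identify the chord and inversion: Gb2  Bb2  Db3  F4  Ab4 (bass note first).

Gb major ninth, root position

Reducing to letter names: Gb, Bb, Db, F, Ab. These stack in thirds as Gb–Bb–Db–F–Ab — a Gb major ninth chord.
Gb is the root of Gb major ninth; root in the bass means root position.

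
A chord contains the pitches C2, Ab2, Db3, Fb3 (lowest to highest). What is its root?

Reordering C, Ab, Db, Fb into stacked thirds gives Db–Fb–Ab–C; the bottom of that stack, Db, is the root.

Db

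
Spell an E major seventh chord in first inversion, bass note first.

G#, B, D#, E

Spelling E major seventh: E–G#–B–D#. In first inversion the third is bass, giving G#, B, D#, E from the bottom.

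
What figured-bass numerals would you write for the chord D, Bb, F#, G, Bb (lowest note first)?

4/3

The notes D, Bb, F#, G stack in thirds as G–Bb–D–F# — a G minor-major seventh chord. The bass D is the fifth, so this is second inversion: figured 4/3.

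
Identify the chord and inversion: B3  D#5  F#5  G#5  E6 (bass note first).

The pitch classes B, D#, F#, G#, E arrange in thirds as E–G#–B–D#–F#: an E major ninth chord.
The lowest note is B, the fifth of the chord, so this is second inversion.

E major ninth, second inversion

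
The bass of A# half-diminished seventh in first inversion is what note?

C#

The third of A# half-diminished seventh (A#–C#–E–G#) is C#; that is the bass in first inversion.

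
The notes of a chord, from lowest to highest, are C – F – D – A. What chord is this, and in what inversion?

D minor seventh, third inversion

The distinct note names are C, F, D, A. Stacked in thirds they read D–F–A–C, which is a minor seventh chord on D.
C is the seventh of D minor seventh; seventh in the bass means third inversion (figured bass 4/2).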